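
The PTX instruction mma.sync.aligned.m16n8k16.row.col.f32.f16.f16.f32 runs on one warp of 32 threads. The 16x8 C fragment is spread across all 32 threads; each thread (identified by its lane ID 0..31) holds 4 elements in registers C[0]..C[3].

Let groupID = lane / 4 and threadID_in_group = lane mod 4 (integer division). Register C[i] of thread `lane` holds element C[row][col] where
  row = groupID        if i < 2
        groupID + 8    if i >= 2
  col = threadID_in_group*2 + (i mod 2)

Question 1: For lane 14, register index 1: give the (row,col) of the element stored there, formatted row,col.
3,5

lane 14->14/4=3, 14 mod 4=2
i=1  r:3+0->3  c:2·2+1->5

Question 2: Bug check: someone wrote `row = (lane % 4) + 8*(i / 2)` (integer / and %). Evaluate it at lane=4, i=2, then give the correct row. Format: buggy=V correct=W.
buggy=8 correct=9

`(lane % 4) + 8*(i / 2)`[4,2]=>8
lane 4: grp=1 (4/4), tig=0 (4%4)
i=2: r=1+8=9, c=0*2+0=0
row: 8 vs 9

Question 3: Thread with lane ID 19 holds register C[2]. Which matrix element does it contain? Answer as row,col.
19: gr=4,th=3
[2] (4+8,3*2+0) = (12,6)

12,6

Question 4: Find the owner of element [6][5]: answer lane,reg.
26,1

r:6=>grp=6,rB=0  c:5=>tig=2,lo=1
L=6*4+2=26  i=0*2+1=1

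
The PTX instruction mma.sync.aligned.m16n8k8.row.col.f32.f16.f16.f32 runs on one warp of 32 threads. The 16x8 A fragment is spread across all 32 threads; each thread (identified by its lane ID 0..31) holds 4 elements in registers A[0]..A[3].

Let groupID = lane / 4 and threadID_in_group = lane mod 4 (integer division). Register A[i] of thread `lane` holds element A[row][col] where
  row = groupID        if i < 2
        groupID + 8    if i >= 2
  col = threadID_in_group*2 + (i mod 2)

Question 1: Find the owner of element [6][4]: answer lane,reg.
r: 6->gid=6,r8=0  c: 4->tid=2,i&1=0
L=6*4+2=26  i=0*2+0=0

26,0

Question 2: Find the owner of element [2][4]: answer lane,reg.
10,0

r=2->g=2,rb=0  c=4->t=2,b0=0
L=2*4+2=10  i=0*2+0=0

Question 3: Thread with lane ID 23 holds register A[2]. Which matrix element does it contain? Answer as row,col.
13,6

23: gid=5,tid=3
[2] (5+8,3*2+0) = (13,6)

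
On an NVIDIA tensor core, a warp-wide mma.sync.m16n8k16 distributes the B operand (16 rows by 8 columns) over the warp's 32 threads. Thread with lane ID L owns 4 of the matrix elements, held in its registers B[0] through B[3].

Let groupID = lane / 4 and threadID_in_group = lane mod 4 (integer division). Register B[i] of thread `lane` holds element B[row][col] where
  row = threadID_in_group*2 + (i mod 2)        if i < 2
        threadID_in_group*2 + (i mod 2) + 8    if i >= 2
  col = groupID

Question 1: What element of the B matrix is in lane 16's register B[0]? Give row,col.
lane 16->16/4=4, 16 mod 4=0
i=0  r:2·0+0+0->0  c:4

0,4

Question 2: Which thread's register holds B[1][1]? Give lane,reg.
4,1

c: 1->gid=1  r: 1->r8=0,tid=0,i&1=1
L=1*4+0=4  i=0*2+1=1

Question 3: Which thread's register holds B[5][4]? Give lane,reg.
18,1

c=4→G=4  r=5→rhi=0,T=2,p=1
L=4*4+2=18  i=0*2+1=1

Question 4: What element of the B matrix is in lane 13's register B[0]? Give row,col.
2,3

L=13=>grp=13>>2=3, tig=13&3=1
[0]=>row 1·2+0+0=2  col grp=3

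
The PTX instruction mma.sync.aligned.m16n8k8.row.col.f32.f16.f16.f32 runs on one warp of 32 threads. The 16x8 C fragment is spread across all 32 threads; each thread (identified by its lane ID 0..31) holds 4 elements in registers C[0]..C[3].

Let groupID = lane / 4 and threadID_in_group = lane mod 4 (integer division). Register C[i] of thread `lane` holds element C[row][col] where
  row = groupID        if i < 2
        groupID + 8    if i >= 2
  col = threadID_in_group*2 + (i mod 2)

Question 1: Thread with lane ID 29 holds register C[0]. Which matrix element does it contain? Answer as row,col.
7,2

29: gr=7,th=1
[0] (7+0,1*2+0) = (7,2)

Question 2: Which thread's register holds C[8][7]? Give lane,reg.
3,3

r: 8->gid=0,r8=1  c: 7->tid=3,i&1=1
L=0*4+3=3  i=1*2+1=3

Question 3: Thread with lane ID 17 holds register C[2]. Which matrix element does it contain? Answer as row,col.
17: grp=4,tig=1
[2] (4+8,1*2+0) = (12,2)

12,2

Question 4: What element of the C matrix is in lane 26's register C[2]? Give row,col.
14,4

L=26=>grp=26>>2=6, tig=26&3=2
[2]=>row 6+8=14  col 2·2+0=4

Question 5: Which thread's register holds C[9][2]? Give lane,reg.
5,2

r=9⇒gr=1,Rb=1  c=2⇒th=1,odd=0
L=1*4+1=5  i=1*2+0=2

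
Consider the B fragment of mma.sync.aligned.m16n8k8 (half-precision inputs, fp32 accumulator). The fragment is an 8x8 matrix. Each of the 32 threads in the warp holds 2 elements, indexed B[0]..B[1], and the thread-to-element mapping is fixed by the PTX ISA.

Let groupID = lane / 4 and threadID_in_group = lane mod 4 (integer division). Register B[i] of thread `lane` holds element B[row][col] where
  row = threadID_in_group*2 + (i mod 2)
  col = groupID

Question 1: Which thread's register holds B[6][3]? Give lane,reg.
c=3→G=3  r=6→T=3,p=0
L=3*4+3=15  i=0=0

15,0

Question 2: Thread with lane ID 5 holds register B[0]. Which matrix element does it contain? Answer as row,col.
L=5→G=5>>2=1, T=5&3=1
[0]→row 1·2+0=2  col G=1

2,1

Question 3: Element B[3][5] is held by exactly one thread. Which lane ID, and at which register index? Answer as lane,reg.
21,1

c=5⇒gr=5  r=3⇒th=1,odd=1
L=5*4+1=21  i=1=1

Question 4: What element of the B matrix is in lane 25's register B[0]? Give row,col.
2,6

lane 25=>25/4=6, 25 mod 4=1
i=0  r:2·1+0=>2  c:6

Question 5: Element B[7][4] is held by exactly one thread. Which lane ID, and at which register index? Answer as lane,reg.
c:4=>grp=4  r:7=>tig=3,lo=1
L=4*4+3=19  i=1=1

19,1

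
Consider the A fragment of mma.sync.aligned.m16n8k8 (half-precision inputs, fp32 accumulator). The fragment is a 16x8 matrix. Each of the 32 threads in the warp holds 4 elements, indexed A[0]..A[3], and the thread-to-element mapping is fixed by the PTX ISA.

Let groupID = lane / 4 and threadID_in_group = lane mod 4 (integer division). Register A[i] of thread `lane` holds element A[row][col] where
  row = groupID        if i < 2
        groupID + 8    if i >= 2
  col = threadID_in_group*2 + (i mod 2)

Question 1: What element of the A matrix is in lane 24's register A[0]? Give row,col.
L=24->g=24>>2=6, t=24&3=0
[0]->row 6+0=6  col 0·2+0=0

6,0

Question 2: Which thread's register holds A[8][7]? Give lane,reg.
3,3

r=8→G=0,rhi=1  c=7→T=3,p=1
L=0*4+3=3  i=1*2+1=3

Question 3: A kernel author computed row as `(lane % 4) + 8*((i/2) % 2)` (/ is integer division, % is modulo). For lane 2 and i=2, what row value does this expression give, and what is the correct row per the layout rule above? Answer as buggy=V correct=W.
buggy=10 correct=8

`(lane % 4) + 8*((i/2) % 2)`[2,2]->10
L=2->gid=2>>2=0, tid=2&3=2
[2]->row 0+8=8  col 2·2+0=4
row: 10 vs 8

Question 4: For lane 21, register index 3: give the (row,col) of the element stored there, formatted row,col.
13,3

L=21=>grp=21>>2=5, tig=21&3=1
[3]=>row 5+8=13  col 1·2+1=3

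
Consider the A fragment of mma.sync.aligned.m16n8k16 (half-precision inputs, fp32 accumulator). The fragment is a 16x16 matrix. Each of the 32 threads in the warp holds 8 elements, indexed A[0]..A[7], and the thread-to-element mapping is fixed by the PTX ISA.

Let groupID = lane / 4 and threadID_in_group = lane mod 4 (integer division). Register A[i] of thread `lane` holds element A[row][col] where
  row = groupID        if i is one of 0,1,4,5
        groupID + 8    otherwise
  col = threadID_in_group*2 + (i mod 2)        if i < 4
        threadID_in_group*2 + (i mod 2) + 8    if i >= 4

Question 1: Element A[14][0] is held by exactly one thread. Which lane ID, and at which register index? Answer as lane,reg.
r=14->g=6,rb=1  c=0->cb=0,t=0,b0=0
L=6*4+0=24  i=0*4+1*2+0=2

24,2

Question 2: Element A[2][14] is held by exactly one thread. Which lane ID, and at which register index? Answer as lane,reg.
r=2->g=2,rb=0  c=14->cb=1,t=3,b0=0
L=2*4+3=11  i=1*4+0*2+0=4

11,4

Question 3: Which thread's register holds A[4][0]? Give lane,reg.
16,0

r:4=>grp=4,rB=0  c:0=>cB=0,tig=0,lo=0
L=4*4+0=16  i=0*4+0*2+0=0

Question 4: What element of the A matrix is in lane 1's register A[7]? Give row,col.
8,11

L=1->gid=1>>2=0, tid=1&3=1
[7]->row 0+8=8  col 1·2+1+8=11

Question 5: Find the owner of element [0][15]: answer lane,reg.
r=0->g=0,rb=0  c=15->cb=1,t=3,b0=1
L=0*4+3=3  i=1*4+0*2+1=5

3,5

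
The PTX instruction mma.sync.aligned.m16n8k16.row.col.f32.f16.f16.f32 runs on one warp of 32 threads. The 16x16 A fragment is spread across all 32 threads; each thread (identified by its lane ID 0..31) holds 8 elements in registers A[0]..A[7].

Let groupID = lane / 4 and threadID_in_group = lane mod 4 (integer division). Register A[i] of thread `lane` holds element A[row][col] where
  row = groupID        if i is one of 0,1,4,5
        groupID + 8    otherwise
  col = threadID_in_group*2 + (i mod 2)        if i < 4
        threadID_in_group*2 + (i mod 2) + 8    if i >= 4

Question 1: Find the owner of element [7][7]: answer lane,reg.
31,1

r=7⇒gr=7,Rb=0  c=7⇒Cb=0,th=3,odd=1
L=7*4+3=31  i=0*4+0*2+1=1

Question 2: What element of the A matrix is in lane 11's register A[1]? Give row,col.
lane 11->11/4=2, 11 mod 4=3
i=1  r:2+0->2  c:2·3+1+0->7

2,7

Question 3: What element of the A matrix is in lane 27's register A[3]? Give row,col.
14,7

lane 27⇒27/4=6, 27 mod 4=3
i=3  r:6+8⇒14  c:2·3+1+0⇒7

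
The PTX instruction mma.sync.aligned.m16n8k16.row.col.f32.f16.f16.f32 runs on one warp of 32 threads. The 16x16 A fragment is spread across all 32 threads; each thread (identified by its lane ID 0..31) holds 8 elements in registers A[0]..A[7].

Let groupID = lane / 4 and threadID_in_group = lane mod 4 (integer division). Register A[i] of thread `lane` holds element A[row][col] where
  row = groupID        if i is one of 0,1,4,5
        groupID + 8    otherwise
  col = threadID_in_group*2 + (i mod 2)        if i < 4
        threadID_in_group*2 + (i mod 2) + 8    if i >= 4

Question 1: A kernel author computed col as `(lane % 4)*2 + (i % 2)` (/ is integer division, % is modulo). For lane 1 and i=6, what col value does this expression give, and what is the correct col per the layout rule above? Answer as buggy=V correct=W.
`(lane % 4)*2 + (i % 2)`[1,6]⇒2
lane 1: gr=0 (1/4), th=1 (1%4)
i=6: r=0+8=8, c=1*2+0+8=10
col: 2 vs 10

buggy=2 correct=10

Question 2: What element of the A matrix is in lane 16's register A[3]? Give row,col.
12,1

16: grp=4,tig=0
[3] (4+8,0*2+1+0) = (12,1)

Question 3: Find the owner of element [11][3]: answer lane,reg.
r: 11->gid=3,r8=1  c: 3->c8=0,tid=1,i&1=1
L=3*4+1=13  i=0*4+1*2+1=3

13,3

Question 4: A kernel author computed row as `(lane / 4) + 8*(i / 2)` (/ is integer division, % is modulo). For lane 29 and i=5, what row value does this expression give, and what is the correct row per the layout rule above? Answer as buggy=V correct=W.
`(lane / 4) + 8*(i / 2)`[29,5]->23
29: gid=7,tid=1
[5] (7+0,1*2+1+8) = (7,11)
row: 23 vs 7

buggy=23 correct=7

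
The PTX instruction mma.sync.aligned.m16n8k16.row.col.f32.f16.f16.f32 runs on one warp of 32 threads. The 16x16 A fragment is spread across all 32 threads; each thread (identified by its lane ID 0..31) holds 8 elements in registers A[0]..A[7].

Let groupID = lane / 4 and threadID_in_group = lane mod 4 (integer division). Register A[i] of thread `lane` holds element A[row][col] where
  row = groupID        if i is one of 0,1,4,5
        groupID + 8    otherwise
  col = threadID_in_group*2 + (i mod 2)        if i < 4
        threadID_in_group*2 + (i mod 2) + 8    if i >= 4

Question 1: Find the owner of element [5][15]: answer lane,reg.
23,5

r=5→G=5,rhi=0  c=15→chi=1,T=3,p=1
L=5*4+3=23  i=1*4+0*2+1=5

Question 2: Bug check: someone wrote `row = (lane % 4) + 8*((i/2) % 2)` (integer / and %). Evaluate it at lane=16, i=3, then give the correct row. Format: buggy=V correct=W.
buggy=8 correct=12

`(lane % 4) + 8*((i/2) % 2)`[16,3]->8
16: g=4,t=0
[3] (4+8,0*2+1+0) = (12,1)
row: 8 vs 12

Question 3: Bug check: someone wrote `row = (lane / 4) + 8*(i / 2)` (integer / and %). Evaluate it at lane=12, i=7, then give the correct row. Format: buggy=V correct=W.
buggy=27 correct=11

`(lane / 4) + 8*(i / 2)`[12,7]->27
12: gid=3,tid=0
[7] (3+8,0*2+1+8) = (11,9)
row: 27 vs 11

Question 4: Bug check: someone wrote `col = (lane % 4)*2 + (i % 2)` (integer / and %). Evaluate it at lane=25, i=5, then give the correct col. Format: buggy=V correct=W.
buggy=3 correct=11

`(lane % 4)*2 + (i % 2)`[25,5]=>3
25: grp=6,tig=1
[5] (6+0,1*2+1+8) = (6,11)
col: 3 vs 11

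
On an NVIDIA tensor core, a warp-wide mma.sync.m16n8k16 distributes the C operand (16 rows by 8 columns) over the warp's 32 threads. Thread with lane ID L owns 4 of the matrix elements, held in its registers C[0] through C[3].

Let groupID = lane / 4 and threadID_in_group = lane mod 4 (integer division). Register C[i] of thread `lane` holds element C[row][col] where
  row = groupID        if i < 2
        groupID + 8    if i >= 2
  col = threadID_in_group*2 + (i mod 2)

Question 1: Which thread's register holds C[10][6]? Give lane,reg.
11,2

r=10⇒gr=2,Rb=1  c=6⇒th=3,odd=0
L=2*4+3=11  i=1*2+0=2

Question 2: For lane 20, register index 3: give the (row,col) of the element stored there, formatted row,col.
lane 20: gr=5 (20/4), th=0 (20%4)
i=3: r=5+8=13, c=0*2+1=1

13,1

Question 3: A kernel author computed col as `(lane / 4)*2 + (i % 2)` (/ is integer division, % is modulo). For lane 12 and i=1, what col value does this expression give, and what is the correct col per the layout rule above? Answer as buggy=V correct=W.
`(lane / 4)*2 + (i % 2)`[12,1]=>7
L=12=>grp=12>>2=3, tig=12&3=0
[1]=>row 3+0=3  col 0·2+1=1
col: 7 vs 1

buggy=7 correct=1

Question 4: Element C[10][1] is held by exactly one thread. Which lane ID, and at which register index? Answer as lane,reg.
r=10->g=2,rb=1  c=1->t=0,b0=1
L=2*4+0=8  i=1*2+1=3

8,3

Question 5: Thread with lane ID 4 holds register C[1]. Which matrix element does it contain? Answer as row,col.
4: g=1,t=0
[1] (1+0,0*2+1) = (1,1)

1,1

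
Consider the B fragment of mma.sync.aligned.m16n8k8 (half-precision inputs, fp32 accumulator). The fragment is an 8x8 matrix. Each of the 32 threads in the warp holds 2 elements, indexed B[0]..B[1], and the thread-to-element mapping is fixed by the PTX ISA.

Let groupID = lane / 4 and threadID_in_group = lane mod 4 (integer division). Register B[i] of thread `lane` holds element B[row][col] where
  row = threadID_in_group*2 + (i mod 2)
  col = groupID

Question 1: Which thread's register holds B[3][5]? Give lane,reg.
c=5⇒gr=5  r=3⇒th=1,odd=1
L=5*4+1=21  i=1=1

21,1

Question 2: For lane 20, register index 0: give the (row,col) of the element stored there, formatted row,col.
lane 20->20/4=5, 20 mod 4=0
i=0  r:2·0+0->0  c:5

0,5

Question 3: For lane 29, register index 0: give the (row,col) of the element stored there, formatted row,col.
2,7

L=29⇒gr=29>>2=7, th=29&3=1
[0]⇒row 1·2+0=2  col gr=7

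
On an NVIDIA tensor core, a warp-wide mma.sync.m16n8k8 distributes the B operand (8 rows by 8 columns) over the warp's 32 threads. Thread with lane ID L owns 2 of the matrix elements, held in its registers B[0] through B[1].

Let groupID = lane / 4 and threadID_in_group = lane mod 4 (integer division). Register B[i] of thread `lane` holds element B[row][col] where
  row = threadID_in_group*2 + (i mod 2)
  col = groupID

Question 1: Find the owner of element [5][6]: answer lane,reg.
26,1

c=6→G=6  r=5→T=2,p=1
L=6*4+2=26  i=1=1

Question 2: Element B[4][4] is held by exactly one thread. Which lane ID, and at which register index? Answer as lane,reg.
18,0

c=4⇒gr=4  r=4⇒th=2,odd=0
L=4*4+2=18  i=0=0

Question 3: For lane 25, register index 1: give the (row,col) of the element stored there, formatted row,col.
lane 25: G=6 (25/4), T=1 (25%4)
i=1: r=1*2+1=3, c=G=6

3,6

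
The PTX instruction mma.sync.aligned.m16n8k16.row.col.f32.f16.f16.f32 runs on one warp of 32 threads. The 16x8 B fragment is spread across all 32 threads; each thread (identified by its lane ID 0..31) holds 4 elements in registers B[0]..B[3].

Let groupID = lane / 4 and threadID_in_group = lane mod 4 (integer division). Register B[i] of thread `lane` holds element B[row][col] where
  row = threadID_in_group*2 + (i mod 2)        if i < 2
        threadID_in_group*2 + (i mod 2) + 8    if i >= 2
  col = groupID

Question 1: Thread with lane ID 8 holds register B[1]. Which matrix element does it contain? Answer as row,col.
8: gr=2,th=0
[1] (0*2+1+0,2) = (1,2)

1,2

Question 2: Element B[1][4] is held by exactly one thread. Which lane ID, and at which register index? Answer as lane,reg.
16,1

c=4⇒gr=4  r=1⇒Rb=0,th=0,odd=1
L=4*4+0=16  i=0*2+1=1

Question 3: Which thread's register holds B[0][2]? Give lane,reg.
c=2→G=2  r=0→rhi=0,T=0,p=0
L=2*4+0=8  i=0*2+0=0

8,0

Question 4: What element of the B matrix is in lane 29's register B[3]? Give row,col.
L=29⇒gr=29>>2=7, th=29&3=1
[3]⇒row 1·2+1+8=11  col gr=7

11,7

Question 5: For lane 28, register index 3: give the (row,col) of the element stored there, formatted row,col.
28: grp=7,tig=0
[3] (0*2+1+8,7) = (9,7)

9,7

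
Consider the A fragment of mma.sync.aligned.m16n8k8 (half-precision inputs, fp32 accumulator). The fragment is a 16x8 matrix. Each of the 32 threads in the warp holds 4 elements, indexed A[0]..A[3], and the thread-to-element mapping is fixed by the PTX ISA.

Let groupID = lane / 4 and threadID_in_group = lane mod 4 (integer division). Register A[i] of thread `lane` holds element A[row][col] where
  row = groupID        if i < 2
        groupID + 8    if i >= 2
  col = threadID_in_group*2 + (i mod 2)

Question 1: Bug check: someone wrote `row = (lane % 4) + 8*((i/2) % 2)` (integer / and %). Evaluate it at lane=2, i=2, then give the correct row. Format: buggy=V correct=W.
`(lane % 4) + 8*((i/2) % 2)`[2,2]->10
L=2->g=2>>2=0, t=2&3=2
[2]->row 0+8=8  col 2·2+0=4
row: 10 vs 8

buggy=10 correct=8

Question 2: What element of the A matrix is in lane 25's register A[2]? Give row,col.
14,2

L=25->g=25>>2=6, t=25&3=1
[2]->row 6+8=14  col 1·2+0=2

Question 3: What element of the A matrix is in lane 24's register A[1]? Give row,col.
lane 24: G=6 (24/4), T=0 (24%4)
i=1: r=6+0=6, c=0*2+1=1

6,1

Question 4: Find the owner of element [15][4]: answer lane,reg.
30,2

r:15=>grp=7,rB=1  c:4=>tig=2,lo=0
L=7*4+2=30  i=1*2+0=2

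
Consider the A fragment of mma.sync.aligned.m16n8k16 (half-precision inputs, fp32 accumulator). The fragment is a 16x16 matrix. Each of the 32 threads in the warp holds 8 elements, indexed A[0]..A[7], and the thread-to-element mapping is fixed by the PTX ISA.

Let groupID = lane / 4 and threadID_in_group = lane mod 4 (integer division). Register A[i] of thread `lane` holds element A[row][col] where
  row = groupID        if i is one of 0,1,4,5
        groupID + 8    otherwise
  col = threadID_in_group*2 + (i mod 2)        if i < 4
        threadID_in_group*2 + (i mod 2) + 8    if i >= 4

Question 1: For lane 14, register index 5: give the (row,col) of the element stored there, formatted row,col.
3,13

lane 14: grp=3 (14/4), tig=2 (14%4)
i=5: r=3+0=3, c=2*2+1+8=13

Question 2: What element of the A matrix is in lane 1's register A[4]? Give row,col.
1: g=0,t=1
[4] (0+0,1*2+0+8) = (0,10)

0,10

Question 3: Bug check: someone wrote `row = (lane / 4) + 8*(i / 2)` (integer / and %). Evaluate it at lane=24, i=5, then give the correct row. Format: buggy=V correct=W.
`(lane / 4) + 8*(i / 2)`[24,5]⇒22
24: gr=6,th=0
[5] (6+0,0*2+1+8) = (6,9)
row: 22 vs 6

buggy=22 correct=6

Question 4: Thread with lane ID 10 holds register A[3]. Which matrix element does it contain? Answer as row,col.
10: grp=2,tig=2
[3] (2+8,2*2+1+0) = (10,5)

10,5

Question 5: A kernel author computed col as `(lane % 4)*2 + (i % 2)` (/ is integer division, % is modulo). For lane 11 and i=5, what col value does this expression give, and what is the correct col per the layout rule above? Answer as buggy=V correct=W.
buggy=7 correct=15

`(lane % 4)*2 + (i % 2)`[11,5]⇒7
lane 11: gr=2 (11/4), th=3 (11%4)
i=5: r=2+0=2, c=3*2+1+8=15
col: 7 vs 15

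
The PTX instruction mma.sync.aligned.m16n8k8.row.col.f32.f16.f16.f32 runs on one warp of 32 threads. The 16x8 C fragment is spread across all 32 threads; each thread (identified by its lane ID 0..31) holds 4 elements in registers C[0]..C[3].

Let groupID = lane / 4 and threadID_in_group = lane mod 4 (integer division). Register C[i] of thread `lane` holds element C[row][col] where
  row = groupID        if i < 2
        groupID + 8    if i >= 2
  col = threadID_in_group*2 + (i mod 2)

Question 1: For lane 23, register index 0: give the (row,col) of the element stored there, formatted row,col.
5,6

L=23→G=23>>2=5, T=23&3=3
[0]→row 5+0=5  col 3·2+0=6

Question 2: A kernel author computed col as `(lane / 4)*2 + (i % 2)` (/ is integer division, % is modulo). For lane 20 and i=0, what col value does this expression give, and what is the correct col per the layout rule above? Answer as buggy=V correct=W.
`(lane / 4)*2 + (i % 2)`[20,0]=>10
L=20=>grp=20>>2=5, tig=20&3=0
[0]=>row 5+0=5  col 0·2+0=0
col: 10 vs 0

buggy=10 correct=0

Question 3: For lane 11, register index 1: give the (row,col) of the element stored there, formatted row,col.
2,7

L=11⇒gr=11>>2=2, th=11&3=3
[1]⇒row 2+0=2  col 3·2+1=7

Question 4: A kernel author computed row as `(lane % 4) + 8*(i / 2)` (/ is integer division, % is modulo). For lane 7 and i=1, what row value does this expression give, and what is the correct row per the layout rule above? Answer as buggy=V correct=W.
buggy=3 correct=1

`(lane % 4) + 8*(i / 2)`[7,1]->3
lane 7->7/4=1, 7 mod 4=3
i=1  r:1+0->1  c:2·3+1->7
row: 3 vs 1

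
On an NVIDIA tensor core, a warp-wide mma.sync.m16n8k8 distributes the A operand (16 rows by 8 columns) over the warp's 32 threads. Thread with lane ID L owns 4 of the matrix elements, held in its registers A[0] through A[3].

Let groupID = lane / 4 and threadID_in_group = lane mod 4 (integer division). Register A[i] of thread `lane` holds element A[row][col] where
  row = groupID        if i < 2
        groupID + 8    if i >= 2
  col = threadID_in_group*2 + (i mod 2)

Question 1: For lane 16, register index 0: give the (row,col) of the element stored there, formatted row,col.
4,0

lane 16: g=4 (16/4), t=0 (16%4)
i=0: r=4+0=4, c=0*2+0=0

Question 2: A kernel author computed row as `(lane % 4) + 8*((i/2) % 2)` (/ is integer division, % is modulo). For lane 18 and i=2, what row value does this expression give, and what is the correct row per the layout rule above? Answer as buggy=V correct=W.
buggy=10 correct=12

`(lane % 4) + 8*((i/2) % 2)`[18,2]⇒10
18: gr=4,th=2
[2] (4+8,2*2+0) = (12,4)
row: 10 vs 12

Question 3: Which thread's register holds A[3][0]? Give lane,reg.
12,0

r: 3->gid=3,r8=0  c: 0->tid=0,i&1=0
L=3*4+0=12  i=0*2+0=0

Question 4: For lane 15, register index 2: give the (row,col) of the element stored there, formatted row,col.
L=15=>grp=15>>2=3, tig=15&3=3
[2]=>row 3+8=11  col 3·2+0=6

11,6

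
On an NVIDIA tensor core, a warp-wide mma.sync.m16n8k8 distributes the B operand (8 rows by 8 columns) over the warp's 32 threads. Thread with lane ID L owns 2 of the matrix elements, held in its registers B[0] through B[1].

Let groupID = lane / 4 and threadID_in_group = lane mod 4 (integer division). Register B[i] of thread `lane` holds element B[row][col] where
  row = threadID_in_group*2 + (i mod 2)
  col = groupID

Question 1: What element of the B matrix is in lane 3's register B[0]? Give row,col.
6,0

lane 3→3/4=0, 3 mod 4=3
i=0  r:2·3+0→6  c:0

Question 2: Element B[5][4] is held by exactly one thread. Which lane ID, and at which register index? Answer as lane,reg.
c: 4->gid=4  r: 5->tid=2,i&1=1
L=4*4+2=18  i=1=1

18,1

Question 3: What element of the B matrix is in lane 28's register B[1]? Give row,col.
1,7

lane 28: grp=7 (28/4), tig=0 (28%4)
i=1: r=0*2+1=1, c=grp=7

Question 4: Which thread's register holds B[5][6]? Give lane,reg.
26,1

c=6->g=6  r=5->t=2,b0=1
L=6*4+2=26  i=1=1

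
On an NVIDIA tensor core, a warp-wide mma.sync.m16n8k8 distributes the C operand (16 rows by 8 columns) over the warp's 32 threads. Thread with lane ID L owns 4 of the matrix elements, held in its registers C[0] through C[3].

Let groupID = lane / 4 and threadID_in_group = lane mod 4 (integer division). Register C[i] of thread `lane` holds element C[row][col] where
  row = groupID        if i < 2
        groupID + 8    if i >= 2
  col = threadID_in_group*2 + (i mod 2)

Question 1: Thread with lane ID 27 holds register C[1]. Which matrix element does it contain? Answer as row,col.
6,7

lane 27: G=6 (27/4), T=3 (27%4)
i=1: r=6+0=6, c=3*2+1=7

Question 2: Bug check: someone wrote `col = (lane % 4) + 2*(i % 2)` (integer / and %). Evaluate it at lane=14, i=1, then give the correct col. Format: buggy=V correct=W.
buggy=4 correct=5

`(lane % 4) + 2*(i % 2)`[14,1]=>4
lane 14: grp=3 (14/4), tig=2 (14%4)
i=1: r=3+0=3, c=2*2+1=5
col: 4 vs 5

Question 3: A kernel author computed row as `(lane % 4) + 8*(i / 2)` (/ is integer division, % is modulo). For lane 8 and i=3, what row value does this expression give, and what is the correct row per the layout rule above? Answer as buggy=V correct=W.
buggy=8 correct=10

`(lane % 4) + 8*(i / 2)`[8,3]->8
lane 8->8/4=2, 8 mod 4=0
i=3  r:2+8->10  c:2·0+1->1
row: 8 vs 10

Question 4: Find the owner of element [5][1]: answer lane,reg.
r=5→G=5,rhi=0  c=1→T=0,p=1
L=5*4+0=20  i=0*2+1=1

20,1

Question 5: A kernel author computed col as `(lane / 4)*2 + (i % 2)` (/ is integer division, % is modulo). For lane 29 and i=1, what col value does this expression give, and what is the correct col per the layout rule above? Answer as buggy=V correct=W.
buggy=15 correct=3

`(lane / 4)*2 + (i % 2)`[29,1]->15
L=29->g=29>>2=7, t=29&3=1
[1]->row 7+0=7  col 1·2+1=3
col: 15 vs 3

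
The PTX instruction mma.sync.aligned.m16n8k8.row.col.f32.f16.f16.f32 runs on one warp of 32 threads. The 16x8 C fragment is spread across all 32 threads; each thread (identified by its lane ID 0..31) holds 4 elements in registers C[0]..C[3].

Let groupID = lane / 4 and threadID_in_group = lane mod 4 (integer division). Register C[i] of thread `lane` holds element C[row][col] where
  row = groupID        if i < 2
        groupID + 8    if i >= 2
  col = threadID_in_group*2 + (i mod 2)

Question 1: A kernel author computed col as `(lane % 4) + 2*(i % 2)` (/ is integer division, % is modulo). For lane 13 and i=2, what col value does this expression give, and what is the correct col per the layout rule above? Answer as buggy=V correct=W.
buggy=1 correct=2

`(lane % 4) + 2*(i % 2)`[13,2]⇒1
L=13⇒gr=13>>2=3, th=13&3=1
[2]⇒row 3+8=11  col 1·2+0=2
col: 1 vs 2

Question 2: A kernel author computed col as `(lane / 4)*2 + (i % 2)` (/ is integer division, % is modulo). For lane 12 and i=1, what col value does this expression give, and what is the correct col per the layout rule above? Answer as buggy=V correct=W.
`(lane / 4)*2 + (i % 2)`[12,1]⇒7
lane 12: gr=3 (12/4), th=0 (12%4)
i=1: r=3+0=3, c=0*2+1=1
col: 7 vs 1

buggy=7 correct=1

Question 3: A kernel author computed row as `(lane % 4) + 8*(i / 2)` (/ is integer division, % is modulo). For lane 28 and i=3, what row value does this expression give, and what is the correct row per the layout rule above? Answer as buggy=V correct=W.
buggy=8 correct=15

`(lane % 4) + 8*(i / 2)`[28,3]=>8
lane 28: grp=7 (28/4), tig=0 (28%4)
i=3: r=7+8=15, c=0*2+1=1
row: 8 vs 15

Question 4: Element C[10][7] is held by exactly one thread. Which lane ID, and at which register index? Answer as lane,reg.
11,3

r=10→G=2,rhi=1  c=7→T=3,p=1
L=2*4+3=11  i=1*2+1=3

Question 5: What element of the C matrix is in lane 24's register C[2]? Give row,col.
24: G=6,T=0
[2] (6+8,0*2+0) = (14,0)

14,0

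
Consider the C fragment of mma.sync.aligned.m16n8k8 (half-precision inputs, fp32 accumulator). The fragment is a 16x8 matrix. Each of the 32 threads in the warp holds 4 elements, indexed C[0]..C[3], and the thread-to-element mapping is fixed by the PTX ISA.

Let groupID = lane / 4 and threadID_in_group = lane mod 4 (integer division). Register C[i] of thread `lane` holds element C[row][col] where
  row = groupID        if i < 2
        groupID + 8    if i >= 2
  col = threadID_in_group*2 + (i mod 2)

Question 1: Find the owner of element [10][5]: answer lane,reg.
r=10⇒gr=2,Rb=1  c=5⇒th=2,odd=1
L=2*4+2=10  i=1*2+1=3

10,3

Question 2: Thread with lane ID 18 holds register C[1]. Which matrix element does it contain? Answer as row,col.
L=18⇒gr=18>>2=4, th=18&3=2
[1]⇒row 4+0=4  col 2·2+1=5

4,5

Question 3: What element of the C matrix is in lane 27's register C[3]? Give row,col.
14,7

lane 27->27/4=6, 27 mod 4=3
i=3  r:6+8->14  c:2·3+1->7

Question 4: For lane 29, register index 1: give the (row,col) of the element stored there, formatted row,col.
L=29⇒gr=29>>2=7, th=29&3=1
[1]⇒row 7+0=7  col 1·2+1=3

7,3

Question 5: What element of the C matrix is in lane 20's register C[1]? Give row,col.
5,1

lane 20->20/4=5, 20 mod 4=0
i=1  r:5+0->5  c:2·0+1->1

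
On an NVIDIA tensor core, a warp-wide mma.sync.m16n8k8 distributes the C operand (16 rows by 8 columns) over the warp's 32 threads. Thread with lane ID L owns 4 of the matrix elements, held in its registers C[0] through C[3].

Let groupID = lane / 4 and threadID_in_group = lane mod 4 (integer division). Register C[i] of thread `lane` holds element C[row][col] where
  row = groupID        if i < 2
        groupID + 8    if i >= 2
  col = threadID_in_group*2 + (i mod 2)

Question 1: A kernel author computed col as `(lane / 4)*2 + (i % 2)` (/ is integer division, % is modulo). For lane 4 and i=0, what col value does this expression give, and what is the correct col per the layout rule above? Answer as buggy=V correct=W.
buggy=2 correct=0

`(lane / 4)*2 + (i % 2)`[4,0]->2
4: gid=1,tid=0
[0] (1+0,0*2+0) = (1,0)
col: 2 vs 0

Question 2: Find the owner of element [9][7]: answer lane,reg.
7,3

r=9->g=1,rb=1  c=7->t=3,b0=1
L=1*4+3=7  i=1*2+1=3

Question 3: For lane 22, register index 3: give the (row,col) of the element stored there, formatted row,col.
13,5

lane 22⇒22/4=5, 22 mod 4=2
i=3  r:5+8⇒13  c:2·2+1⇒5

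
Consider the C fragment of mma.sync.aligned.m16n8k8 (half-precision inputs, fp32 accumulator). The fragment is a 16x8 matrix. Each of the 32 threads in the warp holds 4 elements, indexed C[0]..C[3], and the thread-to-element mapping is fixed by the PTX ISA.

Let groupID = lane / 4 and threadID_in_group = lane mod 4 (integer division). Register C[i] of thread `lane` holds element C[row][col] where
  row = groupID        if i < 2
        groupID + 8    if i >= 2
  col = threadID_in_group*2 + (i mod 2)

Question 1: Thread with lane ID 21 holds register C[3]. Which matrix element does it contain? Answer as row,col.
13,3

lane 21: G=5 (21/4), T=1 (21%4)
i=3: r=5+8=13, c=1*2+1=3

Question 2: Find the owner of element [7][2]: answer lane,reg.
29,0

r=7⇒gr=7,Rb=0  c=2⇒th=1,odd=0
L=7*4+1=29  i=0*2+0=0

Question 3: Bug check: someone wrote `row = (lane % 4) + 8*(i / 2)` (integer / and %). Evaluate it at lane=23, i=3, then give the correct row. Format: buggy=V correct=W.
buggy=11 correct=13

`(lane % 4) + 8*(i / 2)`[23,3]->11
lane 23->23/4=5, 23 mod 4=3
i=3  r:5+8->13  c:2·3+1->7
row: 11 vs 13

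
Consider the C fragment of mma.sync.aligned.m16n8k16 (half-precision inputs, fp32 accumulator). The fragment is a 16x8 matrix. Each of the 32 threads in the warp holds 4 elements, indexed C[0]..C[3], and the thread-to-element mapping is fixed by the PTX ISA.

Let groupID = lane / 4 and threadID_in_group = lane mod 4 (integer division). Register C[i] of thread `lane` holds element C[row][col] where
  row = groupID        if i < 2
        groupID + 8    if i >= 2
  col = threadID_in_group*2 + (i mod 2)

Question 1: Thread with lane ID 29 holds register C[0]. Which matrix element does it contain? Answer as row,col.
7,2

29: g=7,t=1
[0] (7+0,1*2+0) = (7,2)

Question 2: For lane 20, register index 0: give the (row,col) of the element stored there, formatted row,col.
L=20->gid=20>>2=5, tid=20&3=0
[0]->row 5+0=5  col 0·2+0=0

5,0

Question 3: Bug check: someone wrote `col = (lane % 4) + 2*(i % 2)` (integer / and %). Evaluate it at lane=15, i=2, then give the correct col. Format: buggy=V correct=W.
`(lane % 4) + 2*(i % 2)`[15,2]->3
15: gid=3,tid=3
[2] (3+8,3*2+0) = (11,6)
col: 3 vs 6

buggy=3 correct=6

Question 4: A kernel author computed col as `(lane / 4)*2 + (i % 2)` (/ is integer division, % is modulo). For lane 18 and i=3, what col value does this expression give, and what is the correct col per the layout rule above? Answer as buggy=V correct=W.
`(lane / 4)*2 + (i % 2)`[18,3]->9
lane 18->18/4=4, 18 mod 4=2
i=3  r:4+8->12  c:2·2+1->5
col: 9 vs 5

buggy=9 correct=5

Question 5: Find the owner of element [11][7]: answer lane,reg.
15,3

r=11->g=3,rb=1  c=7->t=3,b0=1
L=3*4+3=15  i=1*2+1=3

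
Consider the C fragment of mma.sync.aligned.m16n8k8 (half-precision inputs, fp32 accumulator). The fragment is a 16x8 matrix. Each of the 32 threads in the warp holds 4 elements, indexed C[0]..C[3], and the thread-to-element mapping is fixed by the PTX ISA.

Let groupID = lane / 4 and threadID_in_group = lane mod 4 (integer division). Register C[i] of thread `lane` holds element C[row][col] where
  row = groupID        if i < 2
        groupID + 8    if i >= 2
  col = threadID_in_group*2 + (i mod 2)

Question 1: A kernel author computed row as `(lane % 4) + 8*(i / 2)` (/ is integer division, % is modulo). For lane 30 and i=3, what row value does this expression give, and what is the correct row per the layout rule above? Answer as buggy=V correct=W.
`(lane % 4) + 8*(i / 2)`[30,3]⇒10
lane 30⇒30/4=7, 30 mod 4=2
i=3  r:7+8⇒15  c:2·2+1⇒5
row: 10 vs 15

buggy=10 correct=15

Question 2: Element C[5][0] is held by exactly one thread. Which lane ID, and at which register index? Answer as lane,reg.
r:5=>grp=5,rB=0  c:0=>tig=0,lo=0
L=5*4+0=20  i=0*2+0=0

20,0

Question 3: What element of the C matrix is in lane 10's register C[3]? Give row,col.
10,5

L=10→G=10>>2=2, T=10&3=2
[3]→row 2+8=10  col 2·2+1=5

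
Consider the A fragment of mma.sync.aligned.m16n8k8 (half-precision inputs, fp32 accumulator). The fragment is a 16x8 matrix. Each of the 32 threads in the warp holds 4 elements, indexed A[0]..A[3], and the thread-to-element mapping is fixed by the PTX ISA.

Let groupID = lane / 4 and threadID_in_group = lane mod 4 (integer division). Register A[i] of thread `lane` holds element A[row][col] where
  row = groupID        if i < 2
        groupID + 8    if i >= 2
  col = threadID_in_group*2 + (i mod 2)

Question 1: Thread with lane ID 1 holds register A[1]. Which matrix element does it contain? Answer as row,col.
L=1->g=1>>2=0, t=1&3=1
[1]->row 0+0=0  col 1·2+1=3

0,3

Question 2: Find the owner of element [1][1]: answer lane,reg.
r:1=>grp=1,rB=0  c:1=>tig=0,lo=1
L=1*4+0=4  i=0*2+1=1

4,1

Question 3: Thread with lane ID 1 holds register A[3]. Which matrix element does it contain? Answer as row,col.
8,3

L=1→G=1>>2=0, T=1&3=1
[3]→row 0+8=8  col 1·2+1=3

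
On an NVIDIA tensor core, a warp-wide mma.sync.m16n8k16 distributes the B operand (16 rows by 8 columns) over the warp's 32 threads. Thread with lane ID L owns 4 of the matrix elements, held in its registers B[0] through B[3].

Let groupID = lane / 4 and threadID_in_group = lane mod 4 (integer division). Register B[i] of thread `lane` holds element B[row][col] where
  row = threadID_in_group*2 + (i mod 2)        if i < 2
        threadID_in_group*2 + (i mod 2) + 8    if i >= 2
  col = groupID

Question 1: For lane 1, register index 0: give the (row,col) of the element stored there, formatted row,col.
2,0

L=1->g=1>>2=0, t=1&3=1
[0]->row 1·2+0+0=2  col g=0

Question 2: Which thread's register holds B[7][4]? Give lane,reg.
19,1

c=4→G=4  r=7→rhi=0,T=3,p=1
L=4*4+3=19  i=0*2+1=1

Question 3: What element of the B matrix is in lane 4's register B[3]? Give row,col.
lane 4⇒4/4=1, 4 mod 4=0
i=3  r:2·0+1+8⇒9  c:1

9,1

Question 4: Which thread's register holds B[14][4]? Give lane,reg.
c=4->g=4  r=14->rb=1,t=3,b0=0
L=4*4+3=19  i=1*2+0=2

19,2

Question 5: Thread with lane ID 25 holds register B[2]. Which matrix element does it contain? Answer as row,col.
10,6

L=25=>grp=25>>2=6, tig=25&3=1
[2]=>row 1·2+0+8=10  col grp=6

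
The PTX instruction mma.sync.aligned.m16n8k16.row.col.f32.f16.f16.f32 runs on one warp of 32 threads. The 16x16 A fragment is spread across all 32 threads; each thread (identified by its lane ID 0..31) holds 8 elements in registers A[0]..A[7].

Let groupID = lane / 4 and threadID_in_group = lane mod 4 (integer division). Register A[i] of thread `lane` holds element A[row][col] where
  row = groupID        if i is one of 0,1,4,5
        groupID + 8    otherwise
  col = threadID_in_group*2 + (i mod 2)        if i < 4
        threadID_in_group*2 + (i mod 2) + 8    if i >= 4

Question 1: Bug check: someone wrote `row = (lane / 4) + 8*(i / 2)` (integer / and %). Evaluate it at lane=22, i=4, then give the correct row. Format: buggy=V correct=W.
buggy=21 correct=5

`(lane / 4) + 8*(i / 2)`[22,4]->21
lane 22->22/4=5, 22 mod 4=2
i=4  r:5+0->5  c:2·2+0+8->12
row: 21 vs 5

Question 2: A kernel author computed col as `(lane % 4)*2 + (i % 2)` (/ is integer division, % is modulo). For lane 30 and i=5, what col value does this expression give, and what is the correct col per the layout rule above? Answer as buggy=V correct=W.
`(lane % 4)*2 + (i % 2)`[30,5]->5
30: g=7,t=2
[5] (7+0,2*2+1+8) = (7,13)
col: 5 vs 13

buggy=5 correct=13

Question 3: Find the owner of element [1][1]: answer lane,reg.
r=1→G=1,rhi=0  c=1→chi=0,T=0,p=1
L=1*4+0=4  i=0*4+0*2+1=1

4,1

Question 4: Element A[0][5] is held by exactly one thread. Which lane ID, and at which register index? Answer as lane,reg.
r=0->g=0,rb=0  c=5->cb=0,t=2,b0=1
L=0*4+2=2  i=0*4+0*2+1=1

2,1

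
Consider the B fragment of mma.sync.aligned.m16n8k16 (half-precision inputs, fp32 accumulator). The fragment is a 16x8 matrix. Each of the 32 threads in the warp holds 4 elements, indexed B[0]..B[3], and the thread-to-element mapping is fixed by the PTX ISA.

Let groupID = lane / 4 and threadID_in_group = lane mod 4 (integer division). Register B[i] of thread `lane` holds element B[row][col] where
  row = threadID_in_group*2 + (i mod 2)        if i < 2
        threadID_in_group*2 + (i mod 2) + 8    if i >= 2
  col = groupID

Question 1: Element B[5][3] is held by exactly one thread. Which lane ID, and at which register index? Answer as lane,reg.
14,1

c=3⇒gr=3  r=5⇒Rb=0,th=2,odd=1
L=3*4+2=14  i=0*2+1=1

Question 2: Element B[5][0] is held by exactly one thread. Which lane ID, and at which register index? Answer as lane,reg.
2,1

c: 0->gid=0  r: 5->r8=0,tid=2,i&1=1
L=0*4+2=2  i=0*2+1=1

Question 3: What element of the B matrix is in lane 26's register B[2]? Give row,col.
lane 26: g=6 (26/4), t=2 (26%4)
i=2: r=2*2+0+8=12, c=g=6

12,6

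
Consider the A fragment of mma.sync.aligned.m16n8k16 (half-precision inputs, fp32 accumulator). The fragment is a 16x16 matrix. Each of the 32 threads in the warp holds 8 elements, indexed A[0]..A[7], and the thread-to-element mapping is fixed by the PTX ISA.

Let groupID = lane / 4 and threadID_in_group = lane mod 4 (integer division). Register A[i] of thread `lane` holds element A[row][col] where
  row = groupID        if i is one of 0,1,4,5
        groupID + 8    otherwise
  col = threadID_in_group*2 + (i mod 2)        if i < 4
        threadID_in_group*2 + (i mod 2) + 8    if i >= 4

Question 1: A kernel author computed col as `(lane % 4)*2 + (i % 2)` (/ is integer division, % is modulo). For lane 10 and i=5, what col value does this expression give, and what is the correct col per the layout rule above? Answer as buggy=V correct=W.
`(lane % 4)*2 + (i % 2)`[10,5]->5
lane 10->10/4=2, 10 mod 4=2
i=5  r:2+0->2  c:2·2+1+8->13
col: 5 vs 13

buggy=5 correct=13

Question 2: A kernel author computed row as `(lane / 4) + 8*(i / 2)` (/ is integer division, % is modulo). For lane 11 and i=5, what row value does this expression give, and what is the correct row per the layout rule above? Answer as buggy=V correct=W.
`(lane / 4) + 8*(i / 2)`[11,5]->18
L=11->g=11>>2=2, t=11&3=3
[5]->row 2+0=2  col 3·2+1+8=15
row: 18 vs 2

buggy=18 correct=2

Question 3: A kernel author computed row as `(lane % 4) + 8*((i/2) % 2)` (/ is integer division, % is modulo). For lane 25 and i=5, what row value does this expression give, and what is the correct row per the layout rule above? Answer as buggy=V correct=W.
buggy=1 correct=6

`(lane % 4) + 8*((i/2) % 2)`[25,5]⇒1
L=25⇒gr=25>>2=6, th=25&3=1
[5]⇒row 6+0=6  col 1·2+1+8=11
row: 1 vs 6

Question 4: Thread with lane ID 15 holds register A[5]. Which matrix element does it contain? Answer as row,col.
3,15

lane 15->15/4=3, 15 mod 4=3
i=5  r:3+0->3  c:2·3+1+8->15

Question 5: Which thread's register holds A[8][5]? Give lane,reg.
2,3

r=8→G=0,rhi=1  c=5→chi=0,T=2,p=1
L=0*4+2=2  i=0*4+1*2+1=3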